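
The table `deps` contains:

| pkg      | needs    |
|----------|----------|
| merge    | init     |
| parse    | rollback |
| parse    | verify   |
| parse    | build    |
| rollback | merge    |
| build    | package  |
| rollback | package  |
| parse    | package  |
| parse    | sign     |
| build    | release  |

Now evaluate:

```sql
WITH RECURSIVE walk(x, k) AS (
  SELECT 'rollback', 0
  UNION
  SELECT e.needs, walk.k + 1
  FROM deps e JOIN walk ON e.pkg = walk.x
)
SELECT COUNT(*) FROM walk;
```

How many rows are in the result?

Base: (rollback, k=0).
Iteration 1: edges from {rollback} -> (merge, k=1), (package, k=1).
Iteration 2: edges from {merge,package} -> (init, k=2).
Iteration 3: no outgoing edges from {init}; recursion stops.
Total rows emitted: 4.

4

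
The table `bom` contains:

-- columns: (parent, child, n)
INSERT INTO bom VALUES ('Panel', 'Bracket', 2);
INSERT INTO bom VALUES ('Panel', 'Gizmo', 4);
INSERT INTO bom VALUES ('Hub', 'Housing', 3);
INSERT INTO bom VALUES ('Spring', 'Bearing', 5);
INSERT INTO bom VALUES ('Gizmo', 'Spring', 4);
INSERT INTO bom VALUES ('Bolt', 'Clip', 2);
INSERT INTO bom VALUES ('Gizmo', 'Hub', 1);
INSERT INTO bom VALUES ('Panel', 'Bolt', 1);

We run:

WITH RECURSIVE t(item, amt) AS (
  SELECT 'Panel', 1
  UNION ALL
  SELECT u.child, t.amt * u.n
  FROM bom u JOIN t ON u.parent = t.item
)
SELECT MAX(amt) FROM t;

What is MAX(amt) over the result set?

Base: (Panel, amt=1).
Iteration 1: components of {Panel} -> Bolt = 1*1 = 1, Bracket = 1*2 = 2, Gizmo = 1*4 = 4.
Iteration 2: components of {Bolt,Bracket,Gizmo} -> Clip = 1*2 = 2, Hub = 4*1 = 4, Spring = 4*4 = 16.
Iteration 3: components of {Clip,Hub,Spring} -> Bearing = 16*5 = 80, Housing = 4*3 = 12.
Iteration 4: no further components; recursion stops.
amt values: 1, 4, 1, 2, 16, 4, 2, 80, 12; the maximum is 80.

80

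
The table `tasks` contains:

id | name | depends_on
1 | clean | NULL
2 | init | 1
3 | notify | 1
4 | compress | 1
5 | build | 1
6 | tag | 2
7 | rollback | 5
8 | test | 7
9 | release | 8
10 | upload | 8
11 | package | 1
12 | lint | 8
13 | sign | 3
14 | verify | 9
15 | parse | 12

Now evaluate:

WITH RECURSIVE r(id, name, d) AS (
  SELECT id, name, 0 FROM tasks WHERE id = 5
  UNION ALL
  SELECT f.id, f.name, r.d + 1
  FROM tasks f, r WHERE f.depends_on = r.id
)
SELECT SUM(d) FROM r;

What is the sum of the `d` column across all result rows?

Base: id=5 (build) at d 0.
Iteration 1: rows with depends_on in {5} -> rollback (id 7, d 1).
Iteration 2: rows with depends_on in {7} -> test (id 8, d 2).
Iteration 3: rows with depends_on in {8} -> release (id 9, d 3), upload (id 10, d 3), lint (id 12, d 3).
Iteration 4: rows with depends_on in {9,10,12} -> verify (id 14, d 4), parse (id 15, d 4).
Iteration 5: no rows with depends_on in {14,15}; recursion stops.
SUM(d) = 0 + 1 + 2 + 3 + 3 + 3 + 4 + 4 = 20.

20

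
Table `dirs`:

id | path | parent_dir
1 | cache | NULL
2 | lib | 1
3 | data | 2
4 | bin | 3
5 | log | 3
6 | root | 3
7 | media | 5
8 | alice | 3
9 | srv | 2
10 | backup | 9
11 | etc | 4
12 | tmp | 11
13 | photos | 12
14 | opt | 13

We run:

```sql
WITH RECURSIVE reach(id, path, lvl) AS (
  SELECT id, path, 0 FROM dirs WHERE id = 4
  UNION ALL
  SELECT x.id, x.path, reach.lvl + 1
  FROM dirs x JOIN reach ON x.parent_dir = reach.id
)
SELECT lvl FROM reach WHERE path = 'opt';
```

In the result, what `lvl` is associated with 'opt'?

4

Base: id=4 (bin) at lvl 0.
Iteration 1: rows with parent_dir in {4} -> etc (id 11, lvl 1).
Iteration 2: rows with parent_dir in {11} -> tmp (id 12, lvl 2).
Iteration 3: rows with parent_dir in {12} -> photos (id 13, lvl 3).
Iteration 4: rows with parent_dir in {13} -> opt (id 14, lvl 4).
Iteration 5: no rows with parent_dir in {14}; recursion stops.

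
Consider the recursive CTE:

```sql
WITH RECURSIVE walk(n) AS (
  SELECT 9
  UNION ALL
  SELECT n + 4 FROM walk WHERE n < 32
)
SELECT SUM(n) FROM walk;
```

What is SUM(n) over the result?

147

Base: n=9.
Iteration 1: 9 < 32 holds -> n = 9 + 4 = 13.
Iteration 2: 13 < 32 holds -> n = 13 + 4 = 17.
Iteration 3: 17 < 32 holds -> n = 17 + 4 = 21.
Iteration 4: 21 < 32 holds -> n = 21 + 4 = 25.
Iteration 5: 25 < 32 holds -> n = 25 + 4 = 29.
Iteration 6: 29 < 32 holds -> n = 29 + 4 = 33.
Iteration 7: 33 < 32 fails; recursion stops.
SUM(n) = 9 + 13 + 17 + 21 + 25 + 29 + 33 = 147.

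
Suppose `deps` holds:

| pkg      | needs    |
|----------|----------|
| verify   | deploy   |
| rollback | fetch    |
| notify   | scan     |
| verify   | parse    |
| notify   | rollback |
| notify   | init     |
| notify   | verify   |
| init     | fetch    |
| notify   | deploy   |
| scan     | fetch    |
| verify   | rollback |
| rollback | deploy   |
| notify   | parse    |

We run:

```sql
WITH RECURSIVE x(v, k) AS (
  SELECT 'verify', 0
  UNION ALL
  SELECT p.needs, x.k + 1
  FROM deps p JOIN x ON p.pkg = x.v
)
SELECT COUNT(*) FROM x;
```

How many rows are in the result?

Base: (verify, k=0).
Iteration 1: edges from {verify} -> (deploy, k=1), (parse, k=1), (rollback, k=1).
Iteration 2: edges from {deploy,parse,rollback} -> (deploy, k=2), (fetch, k=2).
Iteration 3: no outgoing edges from {deploy,fetch}; recursion stops.
Total rows emitted: 6.

6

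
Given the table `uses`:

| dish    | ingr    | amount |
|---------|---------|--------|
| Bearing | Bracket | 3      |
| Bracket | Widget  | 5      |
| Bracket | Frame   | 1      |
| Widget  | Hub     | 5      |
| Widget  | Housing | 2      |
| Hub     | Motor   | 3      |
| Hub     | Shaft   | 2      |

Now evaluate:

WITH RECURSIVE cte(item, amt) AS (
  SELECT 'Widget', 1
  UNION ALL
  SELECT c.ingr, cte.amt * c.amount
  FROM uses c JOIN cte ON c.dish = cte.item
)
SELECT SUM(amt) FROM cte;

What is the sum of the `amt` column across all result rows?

33

Base: (Widget, amt=1).
Iteration 1: components of {Widget} -> Housing = 1*2 = 2, Hub = 1*5 = 5.
Iteration 2: components of {Housing,Hub} -> Motor = 5*3 = 15, Shaft = 5*2 = 10.
Iteration 3: no further components; recursion stops.
SUM(amt) = 1 + 5 + 2 + 15 + 10 = 33.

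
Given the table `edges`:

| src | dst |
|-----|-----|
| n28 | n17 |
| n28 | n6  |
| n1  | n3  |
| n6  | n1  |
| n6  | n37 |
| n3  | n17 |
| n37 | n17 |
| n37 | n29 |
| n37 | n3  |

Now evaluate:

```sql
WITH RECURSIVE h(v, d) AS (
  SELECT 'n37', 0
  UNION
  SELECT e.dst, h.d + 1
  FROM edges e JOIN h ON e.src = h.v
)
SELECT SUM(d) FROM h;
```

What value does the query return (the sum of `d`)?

Base: (n37, d=0).
Iteration 1: edges from {n37} -> (n17, d=1), (n29, d=1), (n3, d=1).
Iteration 2: edges from {n17,n29,n3} -> (n17, d=2).
Iteration 3: no outgoing edges from {n17}; recursion stops.
SUM(d) = 0 + 1 + 1 + 1 + 2 = 5.

5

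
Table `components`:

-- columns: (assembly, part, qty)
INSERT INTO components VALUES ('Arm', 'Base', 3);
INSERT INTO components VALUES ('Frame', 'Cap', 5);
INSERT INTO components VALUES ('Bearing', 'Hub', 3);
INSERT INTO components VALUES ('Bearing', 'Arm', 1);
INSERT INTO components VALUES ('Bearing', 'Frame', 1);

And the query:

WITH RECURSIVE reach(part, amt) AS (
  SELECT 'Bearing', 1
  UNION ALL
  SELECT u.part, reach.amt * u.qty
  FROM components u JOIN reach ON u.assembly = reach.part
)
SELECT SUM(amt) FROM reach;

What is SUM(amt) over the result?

14

Base: (Bearing, amt=1).
Iteration 1: components of {Bearing} -> Arm = 1*1 = 1, Frame = 1*1 = 1, Hub = 1*3 = 3.
Iteration 2: components of {Arm,Frame,Hub} -> Base = 1*3 = 3, Cap = 1*5 = 5.
Iteration 3: no further components; recursion stops.
SUM(amt) = 1 + 1 + 3 + 1 + 5 + 3 = 14.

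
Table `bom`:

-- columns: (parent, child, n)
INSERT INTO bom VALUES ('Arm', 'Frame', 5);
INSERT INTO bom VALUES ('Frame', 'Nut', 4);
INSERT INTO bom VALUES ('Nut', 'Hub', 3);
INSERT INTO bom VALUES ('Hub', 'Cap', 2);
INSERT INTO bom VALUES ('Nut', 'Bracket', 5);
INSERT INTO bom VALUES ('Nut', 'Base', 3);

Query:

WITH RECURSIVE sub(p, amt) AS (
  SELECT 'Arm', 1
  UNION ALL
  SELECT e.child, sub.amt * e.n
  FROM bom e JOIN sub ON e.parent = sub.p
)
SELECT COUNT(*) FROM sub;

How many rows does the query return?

7

Base: (Arm, amt=1).
Iteration 1: components of {Arm} -> Frame = 1*5 = 5.
Iteration 2: components of {Frame} -> Nut = 5*4 = 20.
Iteration 3: components of {Nut} -> Base = 20*3 = 60, Bracket = 20*5 = 100, Hub = 20*3 = 60.
Iteration 4: components of {Base,Bracket,Hub} -> Cap = 60*2 = 120.
Iteration 5: no further components; recursion stops.
Total rows emitted: 7.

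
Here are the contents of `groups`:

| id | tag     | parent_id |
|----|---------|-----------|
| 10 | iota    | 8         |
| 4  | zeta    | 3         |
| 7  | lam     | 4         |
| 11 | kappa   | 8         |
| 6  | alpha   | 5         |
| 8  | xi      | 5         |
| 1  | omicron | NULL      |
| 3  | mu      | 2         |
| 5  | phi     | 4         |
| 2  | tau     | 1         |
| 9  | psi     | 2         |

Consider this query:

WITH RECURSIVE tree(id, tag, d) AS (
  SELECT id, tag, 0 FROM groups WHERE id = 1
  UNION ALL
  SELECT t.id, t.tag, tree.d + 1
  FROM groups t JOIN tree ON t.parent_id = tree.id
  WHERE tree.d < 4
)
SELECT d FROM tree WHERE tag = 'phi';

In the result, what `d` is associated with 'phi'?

Base: id=1 (omicron) at d 0.
Iteration 1: rows with parent_id in {1} -> tau (id 2, d 1).
Iteration 2: rows with parent_id in {2} -> mu (id 3, d 2), psi (id 9, d 2).
Iteration 3: rows with parent_id in {3,9} -> zeta (id 4, d 3).
Iteration 4: rows with parent_id in {4} -> phi (id 5, d 4), lam (id 7, d 4).
Iteration 5: d < 4 fails for all current rows; recursion stops.

4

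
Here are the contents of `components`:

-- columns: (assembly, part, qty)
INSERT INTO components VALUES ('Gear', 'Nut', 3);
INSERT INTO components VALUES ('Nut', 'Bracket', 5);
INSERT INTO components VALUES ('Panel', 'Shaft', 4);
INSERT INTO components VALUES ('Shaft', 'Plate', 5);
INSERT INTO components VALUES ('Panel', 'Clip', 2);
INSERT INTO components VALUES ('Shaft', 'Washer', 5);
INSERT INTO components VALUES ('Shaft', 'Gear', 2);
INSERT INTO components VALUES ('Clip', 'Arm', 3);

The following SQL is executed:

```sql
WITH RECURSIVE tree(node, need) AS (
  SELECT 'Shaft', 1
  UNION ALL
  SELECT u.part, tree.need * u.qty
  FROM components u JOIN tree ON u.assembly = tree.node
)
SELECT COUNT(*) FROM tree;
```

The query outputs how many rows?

6

Base: (Shaft, need=1).
Iteration 1: components of {Shaft} -> Gear = 1*2 = 2, Plate = 1*5 = 5, Washer = 1*5 = 5.
Iteration 2: components of {Gear,Plate,Washer} -> Nut = 2*3 = 6.
Iteration 3: components of {Nut} -> Bracket = 6*5 = 30.
Iteration 4: no further components; recursion stops.
Total rows emitted: 6.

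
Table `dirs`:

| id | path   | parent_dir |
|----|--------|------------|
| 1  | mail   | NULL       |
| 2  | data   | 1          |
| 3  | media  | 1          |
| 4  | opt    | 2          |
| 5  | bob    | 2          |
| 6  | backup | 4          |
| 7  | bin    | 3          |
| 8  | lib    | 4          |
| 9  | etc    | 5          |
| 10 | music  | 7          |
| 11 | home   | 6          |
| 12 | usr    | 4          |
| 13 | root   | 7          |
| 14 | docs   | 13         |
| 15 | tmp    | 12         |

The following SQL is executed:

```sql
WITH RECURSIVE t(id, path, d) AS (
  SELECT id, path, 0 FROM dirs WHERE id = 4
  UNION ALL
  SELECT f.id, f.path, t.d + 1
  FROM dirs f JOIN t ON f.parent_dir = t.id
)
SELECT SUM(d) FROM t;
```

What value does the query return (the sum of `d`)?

7

Base: id=4 (opt) at d 0.
Iteration 1: rows with parent_dir in {4} -> backup (id 6, d 1), lib (id 8, d 1), usr (id 12, d 1).
Iteration 2: rows with parent_dir in {6,8,12} -> home (id 11, d 2), tmp (id 15, d 2).
Iteration 3: no rows with parent_dir in {11,15}; recursion stops.
SUM(d) = 0 + 1 + 1 + 1 + 2 + 2 = 7.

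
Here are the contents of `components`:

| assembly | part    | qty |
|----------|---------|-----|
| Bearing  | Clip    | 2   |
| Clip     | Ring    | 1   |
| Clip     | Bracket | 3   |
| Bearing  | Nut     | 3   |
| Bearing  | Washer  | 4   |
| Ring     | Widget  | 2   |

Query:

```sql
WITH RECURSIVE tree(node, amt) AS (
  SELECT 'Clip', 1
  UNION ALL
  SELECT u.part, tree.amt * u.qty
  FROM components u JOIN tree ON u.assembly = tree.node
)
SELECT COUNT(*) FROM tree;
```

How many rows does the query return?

4

Base: (Clip, amt=1).
Iteration 1: components of {Clip} -> Bracket = 1*3 = 3, Ring = 1*1 = 1.
Iteration 2: components of {Bracket,Ring} -> Widget = 1*2 = 2.
Iteration 3: no further components; recursion stops.
Total rows emitted: 4.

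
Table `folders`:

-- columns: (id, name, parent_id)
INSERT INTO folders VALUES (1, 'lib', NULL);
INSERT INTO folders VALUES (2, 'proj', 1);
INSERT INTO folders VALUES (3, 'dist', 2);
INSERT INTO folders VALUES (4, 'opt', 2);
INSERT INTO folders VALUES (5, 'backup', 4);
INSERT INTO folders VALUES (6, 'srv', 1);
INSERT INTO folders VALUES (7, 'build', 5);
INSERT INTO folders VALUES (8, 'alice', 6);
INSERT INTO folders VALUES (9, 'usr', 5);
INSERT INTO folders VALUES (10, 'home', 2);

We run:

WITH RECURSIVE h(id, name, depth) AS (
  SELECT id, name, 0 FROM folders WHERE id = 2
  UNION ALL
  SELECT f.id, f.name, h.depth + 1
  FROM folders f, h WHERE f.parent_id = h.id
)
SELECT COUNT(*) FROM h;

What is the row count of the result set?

Base: id=2 (proj) at depth 0.
Iteration 1: rows with parent_id in {2} -> dist (id 3, depth 1), opt (id 4, depth 1), home (id 10, depth 1).
Iteration 2: rows with parent_id in {3,4,10} -> backup (id 5, depth 2).
Iteration 3: rows with parent_id in {5} -> build (id 7, depth 3), usr (id 9, depth 3).
Iteration 4: no rows with parent_id in {7,9}; recursion stops.
Total rows emitted: 7.

7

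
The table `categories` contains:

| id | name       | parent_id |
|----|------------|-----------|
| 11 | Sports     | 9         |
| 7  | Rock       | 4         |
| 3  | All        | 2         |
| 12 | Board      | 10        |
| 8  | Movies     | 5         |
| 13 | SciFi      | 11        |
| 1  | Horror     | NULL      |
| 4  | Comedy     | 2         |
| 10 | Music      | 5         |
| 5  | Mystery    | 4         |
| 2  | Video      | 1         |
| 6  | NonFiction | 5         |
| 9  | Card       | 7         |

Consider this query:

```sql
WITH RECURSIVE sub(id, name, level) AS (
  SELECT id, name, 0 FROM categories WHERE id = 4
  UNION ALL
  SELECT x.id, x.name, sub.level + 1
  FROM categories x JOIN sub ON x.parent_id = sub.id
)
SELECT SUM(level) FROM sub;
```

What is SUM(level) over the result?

Base: id=4 (Comedy) at level 0.
Iteration 1: rows with parent_id in {4} -> Mystery (id 5, level 1), Rock (id 7, level 1).
Iteration 2: rows with parent_id in {5,7} -> NonFiction (id 6, level 2), Movies (id 8, level 2), Card (id 9, level 2), Music (id 10, level 2).
Iteration 3: rows with parent_id in {6,8,9,10} -> Sports (id 11, level 3), Board (id 12, level 3).
Iteration 4: rows with parent_id in {11,12} -> SciFi (id 13, level 4).
Iteration 5: no rows with parent_id in {13}; recursion stops.
SUM(level) = 0 + 1 + 1 + 2 + 2 + 2 + 2 + 3 + 3 + 4 = 20.

20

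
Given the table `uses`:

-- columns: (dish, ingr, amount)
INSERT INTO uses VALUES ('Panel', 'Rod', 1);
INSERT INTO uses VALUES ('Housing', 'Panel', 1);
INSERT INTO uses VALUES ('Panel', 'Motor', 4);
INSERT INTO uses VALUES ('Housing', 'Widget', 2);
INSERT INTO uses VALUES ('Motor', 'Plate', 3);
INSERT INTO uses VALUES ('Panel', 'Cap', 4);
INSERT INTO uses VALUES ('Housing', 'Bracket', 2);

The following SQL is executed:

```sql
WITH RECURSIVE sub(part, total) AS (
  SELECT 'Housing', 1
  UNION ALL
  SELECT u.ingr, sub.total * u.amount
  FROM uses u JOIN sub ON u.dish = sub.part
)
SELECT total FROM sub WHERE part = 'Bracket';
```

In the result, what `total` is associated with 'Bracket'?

Base: (Housing, total=1).
Iteration 1: components of {Housing} -> Bracket = 1*2 = 2, Panel = 1*1 = 1, Widget = 1*2 = 2.
Iteration 2: components of {Bracket,Panel,Widget} -> Cap = 1*4 = 4, Motor = 1*4 = 4, Rod = 1*1 = 1.
Iteration 3: components of {Cap,Motor,Rod} -> Plate = 4*3 = 12.
Iteration 4: no further components; recursion stops.

2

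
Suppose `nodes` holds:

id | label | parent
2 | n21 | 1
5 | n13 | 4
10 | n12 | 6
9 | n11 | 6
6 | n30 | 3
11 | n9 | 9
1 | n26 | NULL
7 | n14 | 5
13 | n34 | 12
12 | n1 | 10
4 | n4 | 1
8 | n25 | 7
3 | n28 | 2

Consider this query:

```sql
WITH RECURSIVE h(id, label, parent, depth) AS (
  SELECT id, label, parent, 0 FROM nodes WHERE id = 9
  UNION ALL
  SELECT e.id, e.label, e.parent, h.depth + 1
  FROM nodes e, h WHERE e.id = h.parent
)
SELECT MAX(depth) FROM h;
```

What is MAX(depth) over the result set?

Base: id=9 (n11), parent=6, depth 0.
Iteration 1: join on id=6 -> n30 (id 6, parent=3, depth 1).
Iteration 2: join on id=3 -> n28 (id 3, parent=2, depth 2).
Iteration 3: join on id=2 -> n21 (id 2, parent=1, depth 3).
Iteration 4: join on id=1 -> n26 (id 1, parent=NULL, depth 4).
Iteration 5: parent is NULL; no match; recursion stops.
depth values: 0, 1, 2, 3, 4; the maximum is 4.

4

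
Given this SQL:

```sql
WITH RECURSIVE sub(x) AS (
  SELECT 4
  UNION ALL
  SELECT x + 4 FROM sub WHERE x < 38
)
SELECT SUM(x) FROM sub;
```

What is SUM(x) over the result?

Base: x=4.
Iteration 1: 4 < 38 holds -> x = 4 + 4 = 8.
Iteration 2: 8 < 38 holds -> x = 8 + 4 = 12.
Iteration 3: 12 < 38 holds -> x = 12 + 4 = 16.
Iteration 4: 16 < 38 holds -> x = 16 + 4 = 20.
Iteration 5: 20 < 38 holds -> x = 20 + 4 = 24.
Iteration 6: 24 < 38 holds -> x = 24 + 4 = 28.
Iteration 7: 28 < 38 holds -> x = 28 + 4 = 32.
Iteration 8: 32 < 38 holds -> x = 32 + 4 = 36.
Iteration 9: 36 < 38 holds -> x = 36 + 4 = 40.
Iteration 10: 40 < 38 fails; recursion stops.
SUM(x) = 4 + 8 + 12 + 16 + 20 + 24 + 28 + 32 + 36 + 40 = 220.

220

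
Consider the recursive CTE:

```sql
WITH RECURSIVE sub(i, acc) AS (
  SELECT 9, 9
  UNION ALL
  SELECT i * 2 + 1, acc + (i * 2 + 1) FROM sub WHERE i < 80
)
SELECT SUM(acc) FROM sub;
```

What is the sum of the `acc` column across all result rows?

555

Base: i=9, acc=9.
Iteration 1: 9 < 80 holds -> i = 9 * 2 + 1 = 19, acc = 9 + 19 = 28.
Iteration 2: 19 < 80 holds -> i = 19 * 2 + 1 = 39, acc = 28 + 39 = 67.
Iteration 3: 39 < 80 holds -> i = 39 * 2 + 1 = 79, acc = 67 + 79 = 146.
Iteration 4: 79 < 80 holds -> i = 79 * 2 + 1 = 159, acc = 146 + 159 = 305.
Iteration 5: 159 < 80 fails; recursion stops.
SUM(acc) = 9 + 28 + 67 + 146 + 305 = 555.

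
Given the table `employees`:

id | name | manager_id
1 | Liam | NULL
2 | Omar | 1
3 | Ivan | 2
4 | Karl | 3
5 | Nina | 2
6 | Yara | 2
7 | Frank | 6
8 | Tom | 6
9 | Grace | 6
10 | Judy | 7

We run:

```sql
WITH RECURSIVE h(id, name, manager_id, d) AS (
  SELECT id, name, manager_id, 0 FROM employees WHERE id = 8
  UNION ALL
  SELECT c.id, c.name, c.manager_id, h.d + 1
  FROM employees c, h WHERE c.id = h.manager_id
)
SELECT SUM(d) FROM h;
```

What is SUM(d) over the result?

Base: id=8 (Tom), manager_id=6, d 0.
Iteration 1: join on id=6 -> Yara (id 6, manager_id=2, d 1).
Iteration 2: join on id=2 -> Omar (id 2, manager_id=1, d 2).
Iteration 3: join on id=1 -> Liam (id 1, manager_id=NULL, d 3).
Iteration 4: manager_id is NULL; no match; recursion stops.
SUM(d) = 0 + 1 + 2 + 3 = 6.

6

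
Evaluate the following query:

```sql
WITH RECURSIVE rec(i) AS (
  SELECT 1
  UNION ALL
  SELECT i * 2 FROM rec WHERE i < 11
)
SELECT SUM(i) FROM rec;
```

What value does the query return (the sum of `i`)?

Base: i=1.
Iteration 1: 1 < 11 holds -> i = 1 * 2 = 2.
Iteration 2: 2 < 11 holds -> i = 2 * 2 = 4.
Iteration 3: 4 < 11 holds -> i = 4 * 2 = 8.
Iteration 4: 8 < 11 holds -> i = 8 * 2 = 16.
Iteration 5: 16 < 11 fails; recursion stops.
SUM(i) = 1 + 2 + 4 + 8 + 16 = 31.

31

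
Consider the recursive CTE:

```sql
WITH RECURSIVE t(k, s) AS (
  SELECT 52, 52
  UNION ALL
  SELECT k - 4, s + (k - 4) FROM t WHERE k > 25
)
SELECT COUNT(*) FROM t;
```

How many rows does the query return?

Base: k=52, s=52.
Iteration 1: 52 > 25 holds -> k = 52 - 4 = 48, s = 52 + 48 = 100.
Iteration 2: 48 > 25 holds -> k = 48 - 4 = 44, s = 100 + 44 = 144.
Iteration 3: 44 > 25 holds -> k = 44 - 4 = 40, s = 144 + 40 = 184.
Iteration 4: 40 > 25 holds -> k = 40 - 4 = 36, s = 184 + 36 = 220.
Iteration 5: 36 > 25 holds -> k = 36 - 4 = 32, s = 220 + 32 = 252.
Iteration 6: 32 > 25 holds -> k = 32 - 4 = 28, s = 252 + 28 = 280.
Iteration 7: 28 > 25 holds -> k = 28 - 4 = 24, s = 280 + 24 = 304.
Iteration 8: 24 > 25 fails; recursion stops.
Total rows emitted: 8.

8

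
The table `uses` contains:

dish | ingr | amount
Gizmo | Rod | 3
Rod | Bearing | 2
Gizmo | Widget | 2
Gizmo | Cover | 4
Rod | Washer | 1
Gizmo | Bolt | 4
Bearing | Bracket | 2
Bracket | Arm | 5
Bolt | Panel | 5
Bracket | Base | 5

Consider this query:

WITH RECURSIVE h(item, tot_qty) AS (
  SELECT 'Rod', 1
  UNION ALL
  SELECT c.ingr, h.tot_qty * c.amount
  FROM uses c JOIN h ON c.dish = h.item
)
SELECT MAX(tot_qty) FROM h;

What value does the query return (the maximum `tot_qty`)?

20

Base: (Rod, tot_qty=1).
Iteration 1: components of {Rod} -> Bearing = 1*2 = 2, Washer = 1*1 = 1.
Iteration 2: components of {Bearing,Washer} -> Bracket = 2*2 = 4.
Iteration 3: components of {Bracket} -> Arm = 4*5 = 20, Base = 4*5 = 20.
Iteration 4: no further components; recursion stops.
tot_qty values: 1, 2, 1, 4, 20, 20; the maximum is 20.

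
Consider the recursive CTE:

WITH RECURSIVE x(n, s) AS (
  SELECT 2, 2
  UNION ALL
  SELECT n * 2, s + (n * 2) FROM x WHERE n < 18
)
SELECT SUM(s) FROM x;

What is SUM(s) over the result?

Base: n=2, s=2.
Iteration 1: 2 < 18 holds -> n = 2 * 2 = 4, s = 2 + 4 = 6.
Iteration 2: 4 < 18 holds -> n = 4 * 2 = 8, s = 6 + 8 = 14.
Iteration 3: 8 < 18 holds -> n = 8 * 2 = 16, s = 14 + 16 = 30.
Iteration 4: 16 < 18 holds -> n = 16 * 2 = 32, s = 30 + 32 = 62.
Iteration 5: 32 < 18 fails; recursion stops.
SUM(s) = 2 + 6 + 14 + 30 + 62 = 114.

114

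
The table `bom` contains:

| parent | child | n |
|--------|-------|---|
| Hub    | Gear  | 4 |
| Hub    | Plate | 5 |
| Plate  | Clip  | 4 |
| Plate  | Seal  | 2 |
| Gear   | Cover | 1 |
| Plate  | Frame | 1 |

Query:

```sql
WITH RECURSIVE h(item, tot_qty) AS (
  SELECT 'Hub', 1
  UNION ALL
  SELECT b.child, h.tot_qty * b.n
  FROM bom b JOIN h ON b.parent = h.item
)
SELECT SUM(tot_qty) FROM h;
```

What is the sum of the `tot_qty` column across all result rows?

Base: (Hub, tot_qty=1).
Iteration 1: components of {Hub} -> Gear = 1*4 = 4, Plate = 1*5 = 5.
Iteration 2: components of {Gear,Plate} -> Clip = 5*4 = 20, Cover = 4*1 = 4, Frame = 5*1 = 5, Seal = 5*2 = 10.
Iteration 3: no further components; recursion stops.
SUM(tot_qty) = 1 + 4 + 5 + 4 + 20 + 10 + 5 = 49.

49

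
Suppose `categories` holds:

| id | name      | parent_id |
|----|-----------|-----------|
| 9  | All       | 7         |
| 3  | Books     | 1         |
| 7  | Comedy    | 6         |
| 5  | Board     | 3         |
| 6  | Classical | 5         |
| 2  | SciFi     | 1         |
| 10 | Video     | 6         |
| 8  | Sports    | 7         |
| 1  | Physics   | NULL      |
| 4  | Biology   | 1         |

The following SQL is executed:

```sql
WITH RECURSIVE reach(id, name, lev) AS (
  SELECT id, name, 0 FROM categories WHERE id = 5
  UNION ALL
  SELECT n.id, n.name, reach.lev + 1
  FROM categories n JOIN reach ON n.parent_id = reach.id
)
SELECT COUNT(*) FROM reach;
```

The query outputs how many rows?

6

Base: id=5 (Board) at lev 0.
Iteration 1: rows with parent_id in {5} -> Classical (id 6, lev 1).
Iteration 2: rows with parent_id in {6} -> Comedy (id 7, lev 2), Video (id 10, lev 2).
Iteration 3: rows with parent_id in {7,10} -> Sports (id 8, lev 3), All (id 9, lev 3).
Iteration 4: no rows with parent_id in {8,9}; recursion stops.
Total rows emitted: 6.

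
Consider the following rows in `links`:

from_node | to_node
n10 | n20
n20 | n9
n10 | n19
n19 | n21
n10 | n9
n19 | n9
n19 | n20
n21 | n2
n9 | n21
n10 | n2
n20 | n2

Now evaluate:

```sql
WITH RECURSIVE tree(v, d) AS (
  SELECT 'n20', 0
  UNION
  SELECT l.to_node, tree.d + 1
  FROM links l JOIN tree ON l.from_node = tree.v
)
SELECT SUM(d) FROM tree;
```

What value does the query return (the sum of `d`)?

Base: (n20, d=0).
Iteration 1: edges from {n20} -> (n2, d=1), (n9, d=1).
Iteration 2: edges from {n2,n9} -> (n21, d=2).
Iteration 3: edges from {n21} -> (n2, d=3).
Iteration 4: no outgoing edges from {n2}; recursion stops.
SUM(d) = 0 + 1 + 1 + 2 + 3 = 7.

7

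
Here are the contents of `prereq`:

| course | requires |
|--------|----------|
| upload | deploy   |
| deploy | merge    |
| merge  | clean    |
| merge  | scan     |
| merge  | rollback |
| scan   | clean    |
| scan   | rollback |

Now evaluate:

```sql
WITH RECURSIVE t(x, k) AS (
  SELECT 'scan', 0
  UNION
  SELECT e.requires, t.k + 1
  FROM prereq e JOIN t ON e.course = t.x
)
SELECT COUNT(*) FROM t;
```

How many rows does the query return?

3

Base: (scan, k=0).
Iteration 1: edges from {scan} -> (clean, k=1), (rollback, k=1).
Iteration 2: no outgoing edges from {clean,rollback}; recursion stops.
Total rows emitted: 3.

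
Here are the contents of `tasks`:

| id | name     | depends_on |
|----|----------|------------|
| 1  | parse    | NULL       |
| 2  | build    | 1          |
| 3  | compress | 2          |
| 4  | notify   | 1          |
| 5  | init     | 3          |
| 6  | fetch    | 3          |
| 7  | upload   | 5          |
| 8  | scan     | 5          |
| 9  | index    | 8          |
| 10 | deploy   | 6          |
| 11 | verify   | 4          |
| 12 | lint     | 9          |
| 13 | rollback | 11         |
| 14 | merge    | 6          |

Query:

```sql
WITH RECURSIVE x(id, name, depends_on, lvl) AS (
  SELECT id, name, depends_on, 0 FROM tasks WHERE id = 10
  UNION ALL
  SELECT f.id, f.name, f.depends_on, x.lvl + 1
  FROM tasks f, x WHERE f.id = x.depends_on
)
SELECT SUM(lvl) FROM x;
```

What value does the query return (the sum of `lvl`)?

10

Base: id=10 (deploy), depends_on=6, lvl 0.
Iteration 1: join on id=6 -> fetch (id 6, depends_on=3, lvl 1).
Iteration 2: join on id=3 -> compress (id 3, depends_on=2, lvl 2).
Iteration 3: join on id=2 -> build (id 2, depends_on=1, lvl 3).
Iteration 4: join on id=1 -> parse (id 1, depends_on=NULL, lvl 4).
Iteration 5: depends_on is NULL; no match; recursion stops.
SUM(lvl) = 0 + 1 + 2 + 3 + 4 = 10.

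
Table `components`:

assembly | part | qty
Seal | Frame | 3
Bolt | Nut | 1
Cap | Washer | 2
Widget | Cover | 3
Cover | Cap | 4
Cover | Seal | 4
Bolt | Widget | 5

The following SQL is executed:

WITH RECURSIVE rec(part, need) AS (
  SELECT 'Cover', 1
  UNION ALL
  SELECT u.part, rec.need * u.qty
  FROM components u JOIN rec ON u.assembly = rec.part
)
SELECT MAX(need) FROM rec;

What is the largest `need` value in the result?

Base: (Cover, need=1).
Iteration 1: components of {Cover} -> Cap = 1*4 = 4, Seal = 1*4 = 4.
Iteration 2: components of {Cap,Seal} -> Frame = 4*3 = 12, Washer = 4*2 = 8.
Iteration 3: no further components; recursion stops.
need values: 1, 4, 4, 8, 12; the maximum is 12.

12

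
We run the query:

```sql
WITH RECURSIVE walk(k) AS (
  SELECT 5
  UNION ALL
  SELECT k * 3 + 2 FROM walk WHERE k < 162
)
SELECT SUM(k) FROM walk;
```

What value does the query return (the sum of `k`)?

Base: k=5.
Iteration 1: 5 < 162 holds -> k = 5 * 3 + 2 = 17.
Iteration 2: 17 < 162 holds -> k = 17 * 3 + 2 = 53.
Iteration 3: 53 < 162 holds -> k = 53 * 3 + 2 = 161.
Iteration 4: 161 < 162 holds -> k = 161 * 3 + 2 = 485.
Iteration 5: 485 < 162 fails; recursion stops.
SUM(k) = 5 + 17 + 53 + 161 + 485 = 721.

721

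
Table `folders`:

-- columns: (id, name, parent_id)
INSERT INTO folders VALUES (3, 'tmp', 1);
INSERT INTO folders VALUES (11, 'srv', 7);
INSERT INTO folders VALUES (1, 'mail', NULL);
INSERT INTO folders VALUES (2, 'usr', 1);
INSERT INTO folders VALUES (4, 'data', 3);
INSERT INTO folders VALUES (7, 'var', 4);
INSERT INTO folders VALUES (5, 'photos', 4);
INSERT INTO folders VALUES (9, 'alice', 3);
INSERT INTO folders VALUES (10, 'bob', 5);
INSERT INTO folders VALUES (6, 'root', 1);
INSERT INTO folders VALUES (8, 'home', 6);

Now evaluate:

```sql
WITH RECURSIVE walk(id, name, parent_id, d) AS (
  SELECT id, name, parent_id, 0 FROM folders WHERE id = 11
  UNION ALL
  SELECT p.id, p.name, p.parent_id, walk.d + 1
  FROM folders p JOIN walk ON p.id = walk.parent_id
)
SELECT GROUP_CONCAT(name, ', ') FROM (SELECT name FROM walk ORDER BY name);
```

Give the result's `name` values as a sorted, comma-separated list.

Base: id=11 (srv), parent_id=7, d 0.
Iteration 1: join on id=7 -> var (id 7, parent_id=4, d 1).
Iteration 2: join on id=4 -> data (id 4, parent_id=3, d 2).
Iteration 3: join on id=3 -> tmp (id 3, parent_id=1, d 3).
Iteration 4: join on id=1 -> mail (id 1, parent_id=NULL, d 4).
Iteration 5: parent_id is NULL; no match; recursion stops.

data, mail, srv, tmp, var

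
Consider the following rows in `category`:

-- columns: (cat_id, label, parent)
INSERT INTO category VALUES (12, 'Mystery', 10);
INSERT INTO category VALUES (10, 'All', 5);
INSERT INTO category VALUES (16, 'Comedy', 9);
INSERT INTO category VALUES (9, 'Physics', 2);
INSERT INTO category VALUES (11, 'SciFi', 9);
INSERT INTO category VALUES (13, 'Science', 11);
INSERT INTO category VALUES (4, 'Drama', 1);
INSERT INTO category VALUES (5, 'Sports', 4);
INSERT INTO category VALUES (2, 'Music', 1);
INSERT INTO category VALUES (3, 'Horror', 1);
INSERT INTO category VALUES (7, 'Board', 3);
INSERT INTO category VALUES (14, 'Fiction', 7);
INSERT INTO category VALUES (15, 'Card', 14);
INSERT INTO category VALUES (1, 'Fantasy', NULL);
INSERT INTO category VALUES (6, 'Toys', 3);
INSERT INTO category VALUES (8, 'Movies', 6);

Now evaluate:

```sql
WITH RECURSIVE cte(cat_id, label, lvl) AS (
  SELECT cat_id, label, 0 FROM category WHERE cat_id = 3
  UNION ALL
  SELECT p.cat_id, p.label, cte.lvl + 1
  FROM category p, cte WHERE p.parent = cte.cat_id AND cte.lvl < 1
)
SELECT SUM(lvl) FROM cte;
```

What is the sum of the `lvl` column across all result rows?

Base: cat_id=3 (Horror) at lvl 0.
Iteration 1: rows with parent in {3} -> Toys (id 6, lvl 1), Board (id 7, lvl 1).
Iteration 2: lvl < 1 fails for all current rows; recursion stops.
SUM(lvl) = 0 + 1 + 1 = 2.

2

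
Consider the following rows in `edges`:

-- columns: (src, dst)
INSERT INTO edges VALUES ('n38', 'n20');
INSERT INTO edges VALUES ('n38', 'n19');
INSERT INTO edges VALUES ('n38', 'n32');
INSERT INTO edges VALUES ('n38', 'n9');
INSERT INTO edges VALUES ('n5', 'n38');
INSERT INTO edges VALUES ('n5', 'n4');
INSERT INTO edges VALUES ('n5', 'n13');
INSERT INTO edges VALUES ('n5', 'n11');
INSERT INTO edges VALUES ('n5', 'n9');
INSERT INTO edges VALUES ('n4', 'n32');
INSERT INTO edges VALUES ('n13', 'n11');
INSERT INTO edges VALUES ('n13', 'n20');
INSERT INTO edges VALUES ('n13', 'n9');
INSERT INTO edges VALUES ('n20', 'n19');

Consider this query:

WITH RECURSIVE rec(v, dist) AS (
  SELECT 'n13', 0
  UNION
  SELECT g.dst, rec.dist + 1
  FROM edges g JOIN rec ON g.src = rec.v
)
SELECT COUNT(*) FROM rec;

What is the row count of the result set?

5

Base: (n13, dist=0).
Iteration 1: edges from {n13} -> (n11, dist=1), (n20, dist=1), (n9, dist=1).
Iteration 2: edges from {n11,n20,n9} -> (n19, dist=2).
Iteration 3: no outgoing edges from {n19}; recursion stops.
Total rows emitted: 5.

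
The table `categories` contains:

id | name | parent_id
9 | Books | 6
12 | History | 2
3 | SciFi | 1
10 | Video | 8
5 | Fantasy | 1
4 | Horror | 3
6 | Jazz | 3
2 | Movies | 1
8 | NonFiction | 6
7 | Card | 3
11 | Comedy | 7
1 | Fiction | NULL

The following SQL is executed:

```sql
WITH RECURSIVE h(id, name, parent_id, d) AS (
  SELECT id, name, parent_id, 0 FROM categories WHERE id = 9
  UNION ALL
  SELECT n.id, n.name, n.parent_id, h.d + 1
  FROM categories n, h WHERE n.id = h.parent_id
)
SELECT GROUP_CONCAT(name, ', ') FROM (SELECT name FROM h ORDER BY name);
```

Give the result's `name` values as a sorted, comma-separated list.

Books, Fiction, Jazz, SciFi

Base: id=9 (Books), parent_id=6, d 0.
Iteration 1: join on id=6 -> Jazz (id 6, parent_id=3, d 1).
Iteration 2: join on id=3 -> SciFi (id 3, parent_id=1, d 2).
Iteration 3: join on id=1 -> Fiction (id 1, parent_id=NULL, d 3).
Iteration 4: parent_id is NULL; no match; recursion stops.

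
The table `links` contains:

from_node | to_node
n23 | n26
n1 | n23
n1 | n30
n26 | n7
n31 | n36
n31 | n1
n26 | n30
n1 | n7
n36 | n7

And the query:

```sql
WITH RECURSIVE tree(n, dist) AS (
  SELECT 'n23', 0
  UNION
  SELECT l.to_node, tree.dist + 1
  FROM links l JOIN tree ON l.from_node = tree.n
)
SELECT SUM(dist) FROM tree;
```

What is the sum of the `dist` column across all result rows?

5

Base: (n23, dist=0).
Iteration 1: edges from {n23} -> (n26, dist=1).
Iteration 2: edges from {n26} -> (n30, dist=2), (n7, dist=2).
Iteration 3: no outgoing edges from {n30,n7}; recursion stops.
SUM(dist) = 0 + 1 + 2 + 2 = 5.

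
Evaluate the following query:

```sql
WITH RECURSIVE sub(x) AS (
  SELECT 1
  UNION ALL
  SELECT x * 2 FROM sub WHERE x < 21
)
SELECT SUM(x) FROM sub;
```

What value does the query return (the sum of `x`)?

63

Base: x=1.
Iteration 1: 1 < 21 holds -> x = 1 * 2 = 2.
Iteration 2: 2 < 21 holds -> x = 2 * 2 = 4.
Iteration 3: 4 < 21 holds -> x = 4 * 2 = 8.
Iteration 4: 8 < 21 holds -> x = 8 * 2 = 16.
Iteration 5: 16 < 21 holds -> x = 16 * 2 = 32.
Iteration 6: 32 < 21 fails; recursion stops.
SUM(x) = 1 + 2 + 4 + 8 + 16 + 32 = 63.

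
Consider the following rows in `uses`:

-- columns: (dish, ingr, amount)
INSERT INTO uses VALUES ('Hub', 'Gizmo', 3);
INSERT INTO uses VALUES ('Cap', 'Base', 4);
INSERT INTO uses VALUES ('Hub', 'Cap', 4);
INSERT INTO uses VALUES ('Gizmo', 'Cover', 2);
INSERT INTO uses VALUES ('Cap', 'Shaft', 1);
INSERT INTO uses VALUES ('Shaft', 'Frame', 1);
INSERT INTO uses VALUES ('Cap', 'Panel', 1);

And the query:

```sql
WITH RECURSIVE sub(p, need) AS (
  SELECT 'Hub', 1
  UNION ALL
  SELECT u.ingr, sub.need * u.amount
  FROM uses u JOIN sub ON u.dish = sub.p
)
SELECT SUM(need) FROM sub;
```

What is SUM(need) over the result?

42

Base: (Hub, need=1).
Iteration 1: components of {Hub} -> Cap = 1*4 = 4, Gizmo = 1*3 = 3.
Iteration 2: components of {Cap,Gizmo} -> Base = 4*4 = 16, Cover = 3*2 = 6, Panel = 4*1 = 4, Shaft = 4*1 = 4.
Iteration 3: components of {Base,Cover,Panel,Shaft} -> Frame = 4*1 = 4.
Iteration 4: no further components; recursion stops.
SUM(need) = 1 + 4 + 3 + 16 + 4 + 4 + 6 + 4 = 42.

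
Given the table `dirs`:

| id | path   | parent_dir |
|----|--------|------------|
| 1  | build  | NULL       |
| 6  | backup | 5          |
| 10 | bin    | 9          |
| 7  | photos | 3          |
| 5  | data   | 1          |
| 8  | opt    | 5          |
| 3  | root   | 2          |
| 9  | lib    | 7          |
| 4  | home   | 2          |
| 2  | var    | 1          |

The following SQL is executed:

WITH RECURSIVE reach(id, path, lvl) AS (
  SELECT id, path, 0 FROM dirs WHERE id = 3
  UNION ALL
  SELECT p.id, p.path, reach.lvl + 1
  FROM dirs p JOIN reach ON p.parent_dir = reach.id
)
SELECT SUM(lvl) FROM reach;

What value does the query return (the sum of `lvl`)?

6

Base: id=3 (root) at lvl 0.
Iteration 1: rows with parent_dir in {3} -> photos (id 7, lvl 1).
Iteration 2: rows with parent_dir in {7} -> lib (id 9, lvl 2).
Iteration 3: rows with parent_dir in {9} -> bin (id 10, lvl 3).
Iteration 4: no rows with parent_dir in {10}; recursion stops.
SUM(lvl) = 0 + 1 + 2 + 3 = 6.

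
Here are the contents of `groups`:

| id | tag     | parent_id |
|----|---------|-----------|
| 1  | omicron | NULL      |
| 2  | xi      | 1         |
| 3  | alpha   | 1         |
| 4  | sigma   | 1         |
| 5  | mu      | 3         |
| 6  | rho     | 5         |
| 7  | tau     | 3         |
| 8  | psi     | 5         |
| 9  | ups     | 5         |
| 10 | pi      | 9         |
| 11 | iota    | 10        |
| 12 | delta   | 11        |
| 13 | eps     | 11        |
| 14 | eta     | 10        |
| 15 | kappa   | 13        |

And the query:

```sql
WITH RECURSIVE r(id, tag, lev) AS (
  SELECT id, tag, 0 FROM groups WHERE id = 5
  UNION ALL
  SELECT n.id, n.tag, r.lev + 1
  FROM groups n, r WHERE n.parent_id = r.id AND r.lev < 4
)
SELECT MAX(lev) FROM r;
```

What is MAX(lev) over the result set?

Base: id=5 (mu) at lev 0.
Iteration 1: rows with parent_id in {5} -> rho (id 6, lev 1), psi (id 8, lev 1), ups (id 9, lev 1).
Iteration 2: rows with parent_id in {6,8,9} -> pi (id 10, lev 2).
Iteration 3: rows with parent_id in {10} -> iota (id 11, lev 3), eta (id 14, lev 3).
Iteration 4: rows with parent_id in {11,14} -> delta (id 12, lev 4), eps (id 13, lev 4).
Iteration 5: lev < 4 fails for all current rows; recursion stops.
lev values: 0, 1, 1, 1, 2, 3, 3, 4, 4; the maximum is 4.

4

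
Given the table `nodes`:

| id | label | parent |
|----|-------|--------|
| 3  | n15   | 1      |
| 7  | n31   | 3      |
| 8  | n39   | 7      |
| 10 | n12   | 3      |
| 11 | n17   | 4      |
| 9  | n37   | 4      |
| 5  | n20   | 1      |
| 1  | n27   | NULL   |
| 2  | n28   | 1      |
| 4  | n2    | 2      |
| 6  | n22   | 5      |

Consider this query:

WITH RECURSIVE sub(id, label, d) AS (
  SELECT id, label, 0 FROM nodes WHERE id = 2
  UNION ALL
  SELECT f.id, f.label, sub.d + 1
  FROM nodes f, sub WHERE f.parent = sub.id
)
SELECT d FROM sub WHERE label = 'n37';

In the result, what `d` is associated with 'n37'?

2

Base: id=2 (n28) at d 0.
Iteration 1: rows with parent in {2} -> n2 (id 4, d 1).
Iteration 2: rows with parent in {4} -> n37 (id 9, d 2), n17 (id 11, d 2).
Iteration 3: no rows with parent in {9,11}; recursion stops.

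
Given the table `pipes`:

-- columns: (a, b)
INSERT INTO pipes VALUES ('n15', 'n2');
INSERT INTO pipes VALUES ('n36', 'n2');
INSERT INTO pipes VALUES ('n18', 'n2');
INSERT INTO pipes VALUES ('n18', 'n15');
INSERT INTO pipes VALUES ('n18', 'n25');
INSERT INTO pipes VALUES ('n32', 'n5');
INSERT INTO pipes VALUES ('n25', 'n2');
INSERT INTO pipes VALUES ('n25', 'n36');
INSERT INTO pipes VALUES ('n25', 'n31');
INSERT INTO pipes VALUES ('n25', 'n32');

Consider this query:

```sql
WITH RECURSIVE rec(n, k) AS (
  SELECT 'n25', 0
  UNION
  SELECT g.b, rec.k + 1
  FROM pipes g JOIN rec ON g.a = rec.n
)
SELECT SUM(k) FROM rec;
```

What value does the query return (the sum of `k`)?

8

Base: (n25, k=0).
Iteration 1: edges from {n25} -> (n2, k=1), (n31, k=1), (n32, k=1), (n36, k=1).
Iteration 2: edges from {n2,n31,n32,n36} -> (n2, k=2), (n5, k=2).
Iteration 3: no outgoing edges from {n2,n5}; recursion stops.
SUM(k) = 0 + 1 + 1 + 1 + 1 + 2 + 2 = 8.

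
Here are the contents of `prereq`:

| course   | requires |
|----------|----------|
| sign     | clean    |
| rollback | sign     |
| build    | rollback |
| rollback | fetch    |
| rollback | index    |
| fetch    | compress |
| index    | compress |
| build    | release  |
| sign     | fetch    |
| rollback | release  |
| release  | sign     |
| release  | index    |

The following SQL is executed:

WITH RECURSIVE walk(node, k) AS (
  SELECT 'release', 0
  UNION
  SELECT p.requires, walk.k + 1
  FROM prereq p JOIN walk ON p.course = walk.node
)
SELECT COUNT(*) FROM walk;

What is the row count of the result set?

7

Base: (release, k=0).
Iteration 1: edges from {release} -> (index, k=1), (sign, k=1).
Iteration 2: edges from {index,sign} -> (clean, k=2), (compress, k=2), (fetch, k=2).
Iteration 3: edges from {clean,compress,fetch} -> (compress, k=3).
Iteration 4: no outgoing edges from {compress}; recursion stops.
Total rows emitted: 7.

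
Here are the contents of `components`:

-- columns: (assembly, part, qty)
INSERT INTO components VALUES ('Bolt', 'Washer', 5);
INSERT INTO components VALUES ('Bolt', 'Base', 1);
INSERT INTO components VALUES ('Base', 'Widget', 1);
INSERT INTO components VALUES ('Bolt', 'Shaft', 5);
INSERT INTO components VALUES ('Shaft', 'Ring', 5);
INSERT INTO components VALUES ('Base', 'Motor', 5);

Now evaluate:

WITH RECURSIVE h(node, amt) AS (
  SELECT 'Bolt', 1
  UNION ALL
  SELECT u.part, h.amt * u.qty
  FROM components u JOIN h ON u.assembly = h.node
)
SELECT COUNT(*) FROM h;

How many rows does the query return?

7

Base: (Bolt, amt=1).
Iteration 1: components of {Bolt} -> Base = 1*1 = 1, Shaft = 1*5 = 5, Washer = 1*5 = 5.
Iteration 2: components of {Base,Shaft,Washer} -> Motor = 1*5 = 5, Ring = 5*5 = 25, Widget = 1*1 = 1.
Iteration 3: no further components; recursion stops.
Total rows emitted: 7.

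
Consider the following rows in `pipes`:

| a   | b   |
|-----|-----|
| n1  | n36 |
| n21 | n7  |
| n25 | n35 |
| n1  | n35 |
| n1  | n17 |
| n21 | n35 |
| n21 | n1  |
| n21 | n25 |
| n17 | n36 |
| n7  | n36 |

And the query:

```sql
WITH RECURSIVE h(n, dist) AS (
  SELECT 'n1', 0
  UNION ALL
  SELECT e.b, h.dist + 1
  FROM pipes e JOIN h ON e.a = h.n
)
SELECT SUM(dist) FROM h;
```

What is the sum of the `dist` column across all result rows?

Base: (n1, dist=0).
Iteration 1: edges from {n1} -> (n17, dist=1), (n35, dist=1), (n36, dist=1).
Iteration 2: edges from {n17,n35,n36} -> (n36, dist=2).
Iteration 3: no outgoing edges from {n36}; recursion stops.
SUM(dist) = 0 + 1 + 1 + 1 + 2 = 5.

5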